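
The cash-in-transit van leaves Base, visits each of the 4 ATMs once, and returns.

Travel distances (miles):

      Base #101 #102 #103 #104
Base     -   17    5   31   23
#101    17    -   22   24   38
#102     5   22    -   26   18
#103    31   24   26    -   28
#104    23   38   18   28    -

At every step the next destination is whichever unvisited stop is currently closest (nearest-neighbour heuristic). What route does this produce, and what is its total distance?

92 miles along Base → #102 → #104 → #103 → #101 → Base.

At Base the remaining stops are #102 5, #101 17, #104 23, #103 31; go to #102.
At #102 the remaining stops are #104 18, #101 22, #103 26; go to #104.
At #104 the remaining stops are #103 28, #101 38; go to #103.
At #103 the remaining stops are #101 24; go to #101.
Return #101→Base: 17.
Total = 5 + 18 + 28 + 24 + 17 = 92.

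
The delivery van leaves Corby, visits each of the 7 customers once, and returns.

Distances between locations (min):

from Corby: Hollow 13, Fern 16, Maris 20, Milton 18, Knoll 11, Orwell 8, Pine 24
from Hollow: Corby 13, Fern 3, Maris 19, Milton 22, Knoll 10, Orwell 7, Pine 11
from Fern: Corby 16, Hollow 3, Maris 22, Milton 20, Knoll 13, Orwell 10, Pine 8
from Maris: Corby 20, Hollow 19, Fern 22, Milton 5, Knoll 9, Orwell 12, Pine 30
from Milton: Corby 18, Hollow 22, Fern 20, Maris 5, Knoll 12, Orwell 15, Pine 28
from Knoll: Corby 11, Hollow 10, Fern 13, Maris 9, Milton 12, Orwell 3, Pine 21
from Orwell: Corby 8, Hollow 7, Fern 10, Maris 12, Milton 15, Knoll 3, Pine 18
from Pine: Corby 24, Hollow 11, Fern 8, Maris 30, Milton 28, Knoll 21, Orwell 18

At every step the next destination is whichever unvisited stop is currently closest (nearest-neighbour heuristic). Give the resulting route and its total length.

Corby → [Orwell:8 / Knoll:11 / Hollow:13 / Fern:16 / Milton:18 / Maris:20 / Pine:24] → Orwell (8)
Orwell → [Knoll:3 / Hollow:7 / Fern:10 / Maris:12 / Milton:15 / Pine:18] → Knoll (3)
Knoll → [Maris:9 / Hollow:10 / Milton:12 / Fern:13 / Pine:21] → Maris (9)
Maris → [Milton:5 / Hollow:19 / Fern:22 / Pine:30] → Milton (5)
Milton → [Fern:20 / Hollow:22 / Pine:28] → Fern (20)
Fern → [Hollow:3 / Pine:8] → Hollow (3)
Hollow → [Pine:11] → Pine (11)
Return Pine→Corby: 24.
Total = 8 + 3 + 9 + 5 + 20 + 3 + 11 + 24 = 83.

Total distance 83 min via the nearest-neighbour route Corby → Orwell → Knoll → Maris → Milton → Fern → Hollow → Pine → Corby.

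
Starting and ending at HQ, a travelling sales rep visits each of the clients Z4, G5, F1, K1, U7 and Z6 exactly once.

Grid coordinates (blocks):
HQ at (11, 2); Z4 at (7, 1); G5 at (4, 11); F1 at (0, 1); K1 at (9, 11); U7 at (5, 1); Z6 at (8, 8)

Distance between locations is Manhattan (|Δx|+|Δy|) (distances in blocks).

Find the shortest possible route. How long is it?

Shortest round trip = 44 blocks.

There are 360 distinct closed tours to check (reversals are equivalent).
HQ → Z4 → G5 → F1 → K1 → U7 → Z6 → HQ: 5+13+14+19+14+10+9 = 84
HQ → Z4 → G5 → F1 → K1 → Z6 → U7 → HQ: 5+13+14+19+4+10+7 = 72
HQ → Z4 → G5 → F1 → U7 → K1 → Z6 → HQ: 5+13+14+5+14+4+9 = 64
HQ → Z4 → G5 → F1 → U7 → Z6 → K1 → HQ: 5+13+14+5+10+4+11 = 62
HQ → Z4 → G5 → F1 → Z6 → K1 → U7 → HQ: 5+13+14+15+4+14+7 = 72
HQ → Z4 → G5 → F1 → Z6 → U7 → K1 → HQ: 5+13+14+15+10+14+11 = 82
HQ → Z4 → G5 → K1 → F1 → U7 → Z6 → HQ: 5+13+5+19+5+10+9 = 66
HQ → Z4 → G5 → K1 → F1 → Z6 → U7 → HQ: 5+13+5+19+15+10+7 = 74
… (352 more)
HQ → Z4 → U7 → F1 → G5 → K1 → Z6 → HQ: 5+2+5+14+5+4+9 = 44  ← best
The minimum is 44.
One optimal route: HQ → Z4 → U7 → F1 → G5 → K1 → Z6 → HQ (or its reverse).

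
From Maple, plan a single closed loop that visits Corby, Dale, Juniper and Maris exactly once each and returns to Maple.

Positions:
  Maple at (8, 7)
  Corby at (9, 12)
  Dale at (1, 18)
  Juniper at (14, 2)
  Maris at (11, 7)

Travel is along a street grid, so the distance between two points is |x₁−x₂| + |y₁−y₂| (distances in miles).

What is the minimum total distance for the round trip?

There are 12 distinct closed tours to check (reversals are equivalent).
Maple→Corby→Dale→Juniper→Maris→Maple: 6+14+29+8+3 = 60
Maple→Corby→Dale→Maris→Juniper→Maple: 6+14+21+8+11 = 60
Maple→Corby→Juniper→Dale→Maris→Maple: 6+15+29+21+3 = 74
Maple→Corby→Juniper→Maris→Dale→Maple: 6+15+8+21+18 = 68
Maple→Corby→Maris→Dale→Juniper→Maple: 6+7+21+29+11 = 74
Maple→Corby→Maris→Juniper→Dale→Maple: 6+7+8+29+18 = 68
Maple→Dale→Corby→Juniper→Maris→Maple: 18+14+15+8+3 = 58
Maple→Dale→Corby→Maris→Juniper→Maple: 18+14+7+8+11 = 58
Maple→Dale→Juniper→Corby→Maris→Maple: 18+29+15+7+3 = 72
Maple→Dale→Maris→Corby→Juniper→Maple: 18+21+7+15+11 = 72
Maple→Juniper→Corby→Dale→Maris→Maple: 11+15+14+21+3 = 64
Maple→Juniper→Dale→Corby→Maris→Maple: 11+29+14+7+3 = 64
The minimum is 58.
One optimal route: Maple → Dale → Corby → Juniper → Maris → Maple (or its reverse).

58 miles — the shortest possible round trip.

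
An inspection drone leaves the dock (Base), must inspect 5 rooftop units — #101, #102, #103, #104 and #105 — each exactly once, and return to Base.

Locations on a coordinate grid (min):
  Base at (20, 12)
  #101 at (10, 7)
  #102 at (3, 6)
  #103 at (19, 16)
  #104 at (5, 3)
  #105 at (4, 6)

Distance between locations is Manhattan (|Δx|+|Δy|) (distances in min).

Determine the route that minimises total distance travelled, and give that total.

Base→#101→#102→#103→#104→#105→Base: 15+8+26+27+4+22 = 102
Base→#101→#102→#103→#105→#104→Base: 15+8+26+25+4+24 = 102
Base→#101→#102→#104→#103→#105→Base: 15+8+5+27+25+22 = 102
Base→#101→#102→#104→#105→#103→Base: 15+8+5+4+25+5 = 62
Base→#101→#102→#105→#103→#104→Base: 15+8+1+25+27+24 = 100
Base→#101→#102→#105→#104→#103→Base: 15+8+1+4+27+5 = 60
Base→#101→#103→#102→#104→#105→Base: 15+18+26+5+4+22 = 90
Base→#101→#103→#102→#105→#104→Base: 15+18+26+1+4+24 = 88
Base→#101→#103→#104→#102→#105→Base: 15+18+27+5+1+22 = 88
Base→#101→#103→#104→#105→#102→Base: 15+18+27+4+1+23 = 88
Base→#101→#103→#105→#102→#104→Base: 15+18+25+1+5+24 = 88
Base→#101→#103→#105→#104→#102→Base: 15+18+25+4+5+23 = 90
Base→#101→#104→#102→#103→#105→Base: 15+9+5+26+25+22 = 102
Base→#101→#104→#102→#105→#103→Base: 15+9+5+1+25+5 = 60
… (46 more)
The minimum is 60.
One optimal route: Base → #101 → #102 → #105 → #104 → #103 → Base (or its reverse).

Minimum total distance: 60 min.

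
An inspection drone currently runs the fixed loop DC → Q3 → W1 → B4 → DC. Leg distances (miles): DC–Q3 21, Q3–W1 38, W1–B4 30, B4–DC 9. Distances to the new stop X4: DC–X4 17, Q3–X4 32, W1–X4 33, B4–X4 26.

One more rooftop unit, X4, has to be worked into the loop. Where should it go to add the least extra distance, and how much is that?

Insertion cost between consecutive stops i–j is d(i,X4) + d(X4,j) − d(i,j):
  between DC and Q3: 17 + 32 − 21 = 28
  between Q3 and W1: 32 + 33 − 38 = 27
  between W1 and B4: 33 + 26 − 30 = 29
  between B4 and DC: 26 + 17 − 9 = 34
Cheapest insertion is between Q3 and W1, adding 27.
New total = 98 + 27 = 125.

Adding 27 miles by placing X4 on the Q3–W1 leg.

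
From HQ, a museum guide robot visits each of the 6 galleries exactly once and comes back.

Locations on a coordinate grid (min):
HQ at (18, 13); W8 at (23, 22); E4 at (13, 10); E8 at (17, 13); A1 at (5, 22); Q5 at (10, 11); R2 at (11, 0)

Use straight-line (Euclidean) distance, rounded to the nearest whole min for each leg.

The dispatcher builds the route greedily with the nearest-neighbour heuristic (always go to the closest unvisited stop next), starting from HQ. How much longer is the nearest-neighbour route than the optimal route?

Excess over optimum: 4 min.

HQ: E8=1, E4=6, Q5=8, W8=10, R2=15, A1=16 ⇒ E8
E8: E4=5, Q5=7, W8=11, R2=14, A1=15 ⇒ E4
E4: Q5=3, R2=10, A1=14, W8=16 ⇒ Q5
Q5: R2=11, A1=12, W8=17 ⇒ R2
R2: A1=23, W8=25 ⇒ A1
A1: W8=18 ⇒ W8
NN route HQ → E8 → E4 → Q5 → R2 → A1 → W8 → HQ costs 71.
Optimal: HQ → W8 → A1 → Q5 → R2 → E4 → E8 → HQ costs 67 (by enumerating all 360 distinct tours).
Excess = 71 − 67 = 4.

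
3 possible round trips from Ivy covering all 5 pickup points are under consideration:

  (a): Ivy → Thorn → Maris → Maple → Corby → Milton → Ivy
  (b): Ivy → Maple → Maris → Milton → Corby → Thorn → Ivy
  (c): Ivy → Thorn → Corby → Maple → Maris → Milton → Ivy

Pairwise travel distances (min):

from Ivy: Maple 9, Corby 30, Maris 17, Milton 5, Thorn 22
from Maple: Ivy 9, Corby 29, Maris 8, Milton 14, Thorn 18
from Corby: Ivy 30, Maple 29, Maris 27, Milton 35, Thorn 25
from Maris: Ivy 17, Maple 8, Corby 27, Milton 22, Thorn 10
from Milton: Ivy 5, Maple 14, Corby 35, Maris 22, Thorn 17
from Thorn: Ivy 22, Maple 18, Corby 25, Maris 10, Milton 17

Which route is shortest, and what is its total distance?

(a): 22 + 10 + 8 + 29 + 35 + 5 = 109
(b): 9 + 8 + 22 + 35 + 25 + 22 = 121
(c): 22 + 25 + 29 + 8 + 22 + 5 = 111

Shortest is (a), total 109 min.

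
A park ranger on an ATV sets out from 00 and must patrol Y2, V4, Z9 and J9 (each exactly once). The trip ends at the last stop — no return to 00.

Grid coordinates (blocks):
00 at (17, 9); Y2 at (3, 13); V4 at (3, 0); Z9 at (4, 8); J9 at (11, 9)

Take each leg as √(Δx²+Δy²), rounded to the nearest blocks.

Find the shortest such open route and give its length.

There are 4! = 24 possible orderings.
00 - Y2 - V4 - Z9 - J9: 15+13+8+7 = 43
00 - Y2 - V4 - J9 - Z9: 15+13+12+7 = 47
00 - Y2 - Z9 - V4 - J9: 15+5+8+12 = 40
00 - Y2 - Z9 - J9 - V4: 15+5+7+12 = 39
00 - Y2 - J9 - V4 - Z9: 15+9+12+8 = 44
00 - Y2 - J9 - Z9 - V4: 15+9+7+8 = 39
00 - V4 - Y2 - Z9 - J9: 17+13+5+7 = 42
00 - V4 - Y2 - J9 - Z9: 17+13+9+7 = 46
00 - V4 - Z9 - Y2 - J9: 17+8+5+9 = 39
00 - V4 - Z9 - J9 - Y2: 17+8+7+9 = 41
00 - V4 - J9 - Y2 - Z9: 17+12+9+5 = 43
00 - V4 - J9 - Z9 - Y2: 17+12+7+5 = 41
00 - Z9 - Y2 - V4 - J9: 13+5+13+12 = 43
00 - Z9 - Y2 - J9 - V4: 13+5+9+12 = 39
… (10 more)
00 - J9 - Y2 - Z9 - V4: 6+9+5+8 = 28  ← best
The minimum is 28.
One shortest path: 00 → J9 → Y2 → Z9 → V4.

Minimum one-way distance = 28 blocks.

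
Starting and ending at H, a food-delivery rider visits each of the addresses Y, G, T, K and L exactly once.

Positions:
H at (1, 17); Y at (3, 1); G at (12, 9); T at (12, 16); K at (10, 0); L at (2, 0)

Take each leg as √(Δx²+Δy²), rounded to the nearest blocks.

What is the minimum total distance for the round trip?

With 5 stops there are 5!/2 = 60 distinct round trips (a route and its reverse cost the same).
H-Y-G-T-K-L-H: 16+12+7+16+8+17 = 76
H-Y-G-T-L-K-H: 16+12+7+19+8+19 = 81
H-Y-G-K-T-L-H: 16+12+9+16+19+17 = 89
H-Y-G-K-L-T-H: 16+12+9+8+19+11 = 75
H-Y-G-L-T-K-H: 16+12+13+19+16+19 = 95
H-Y-G-L-K-T-H: 16+12+13+8+16+11 = 76
H-Y-T-G-K-L-H: 16+17+7+9+8+17 = 74
H-Y-T-G-L-K-H: 16+17+7+13+8+19 = 80
H-Y-T-K-G-L-H: 16+17+16+9+13+17 = 88
H-Y-T-K-L-G-H: 16+17+16+8+13+14 = 84
H-Y-T-L-G-K-H: 16+17+19+13+9+19 = 93
H-Y-T-L-K-G-H: 16+17+19+8+9+14 = 83
H-Y-K-G-T-L-H: 16+7+9+7+19+17 = 75
H-Y-K-G-L-T-H: 16+7+9+13+19+11 = 75
… (46 more)
H-Y-L-K-G-T-H: 16+1+8+9+7+11 = 52  ← best
The minimum is 52.
One optimal route: H → Y → L → K → G → T → H (or its reverse).

52 blocks — the shortest possible round trip.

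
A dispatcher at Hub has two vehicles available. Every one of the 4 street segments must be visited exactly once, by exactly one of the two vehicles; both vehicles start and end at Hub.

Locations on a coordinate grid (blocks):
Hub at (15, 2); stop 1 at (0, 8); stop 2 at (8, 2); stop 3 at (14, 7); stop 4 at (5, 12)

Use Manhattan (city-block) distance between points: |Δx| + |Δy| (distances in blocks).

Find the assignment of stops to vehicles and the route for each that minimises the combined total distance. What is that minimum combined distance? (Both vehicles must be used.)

Try each way of splitting the stops between the two vehicles (each non-empty) and, for each split, find the best tour for each vehicle:
  {stop 1} + {stop 2, stop 3, stop 4}: 42 + 40 = 82
  {stop 2} + {stop 1, stop 3, stop 4}: 14 + 50 = 64
  {stop 1, stop 2} + {stop 3, stop 4}: 42 + 40 = 82
  {stop 3} + {stop 1, stop 2, stop 4}: 12 + 50 = 62
  {stop 1, stop 3} + {stop 2, stop 4}: 42 + 40 = 82
  {stop 2, stop 3} + {stop 1, stop 4}: 24 + 50 = 74
  … (7 splits in total)
Best: vehicle 1 Hub → stop 3 → Hub = 12; vehicle 2 Hub → stop 1 → stop 4 → stop 2 → Hub = 50; combined 62.

Minimum combined distance: 62 blocks.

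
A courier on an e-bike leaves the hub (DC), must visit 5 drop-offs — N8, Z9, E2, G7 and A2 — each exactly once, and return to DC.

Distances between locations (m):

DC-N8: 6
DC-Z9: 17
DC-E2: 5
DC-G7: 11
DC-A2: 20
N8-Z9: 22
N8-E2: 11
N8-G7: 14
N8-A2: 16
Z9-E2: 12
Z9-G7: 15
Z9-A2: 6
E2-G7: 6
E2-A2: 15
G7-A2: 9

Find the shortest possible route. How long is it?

Minimum total distance: 52 m.

DC-N8-Z9-E2-G7-A2-DC: 6+22+12+6+9+20 = 75
DC-N8-Z9-E2-A2-G7-DC: 6+22+12+15+9+11 = 75
DC-N8-Z9-G7-E2-A2-DC: 6+22+15+6+15+20 = 84
DC-N8-Z9-G7-A2-E2-DC: 6+22+15+9+15+5 = 72
DC-N8-Z9-A2-E2-G7-DC: 6+22+6+15+6+11 = 66
DC-N8-Z9-A2-G7-E2-DC: 6+22+6+9+6+5 = 54
DC-N8-E2-Z9-G7-A2-DC: 6+11+12+15+9+20 = 73
DC-N8-E2-Z9-A2-G7-DC: 6+11+12+6+9+11 = 55
DC-N8-E2-G7-Z9-A2-DC: 6+11+6+15+6+20 = 64
DC-N8-E2-G7-A2-Z9-DC: 6+11+6+9+6+17 = 55
DC-N8-E2-A2-Z9-G7-DC: 6+11+15+6+15+11 = 64
DC-N8-E2-A2-G7-Z9-DC: 6+11+15+9+15+17 = 73
DC-N8-G7-Z9-E2-A2-DC: 6+14+15+12+15+20 = 82
DC-N8-G7-Z9-A2-E2-DC: 6+14+15+6+15+5 = 61
… (46 more)
DC-N8-G7-A2-Z9-E2-DC: 6+14+9+6+12+5 = 52  ← best
The minimum is 52.
One optimal route: DC → N8 → G7 → A2 → Z9 → E2 → DC (or its reverse).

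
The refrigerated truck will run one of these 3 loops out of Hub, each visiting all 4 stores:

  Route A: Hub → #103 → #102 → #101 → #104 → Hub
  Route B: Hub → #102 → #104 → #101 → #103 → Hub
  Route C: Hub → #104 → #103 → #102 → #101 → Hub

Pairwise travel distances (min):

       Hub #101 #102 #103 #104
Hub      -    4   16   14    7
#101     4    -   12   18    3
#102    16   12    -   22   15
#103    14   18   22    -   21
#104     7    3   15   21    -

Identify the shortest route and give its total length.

58 min — Route A is the shortest.

Route A: 14 + 22 + 12 + 3 + 7 = 58
Route B: 16 + 15 + 3 + 18 + 14 = 66
Route C: 7 + 21 + 22 + 12 + 4 = 66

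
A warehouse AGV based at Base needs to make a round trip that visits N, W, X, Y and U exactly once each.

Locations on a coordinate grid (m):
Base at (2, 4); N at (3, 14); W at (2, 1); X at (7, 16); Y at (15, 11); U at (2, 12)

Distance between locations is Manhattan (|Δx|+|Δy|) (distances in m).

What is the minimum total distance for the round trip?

Minimum total distance: 56 m.

With 5 stops there are 5!/2 = 60 distinct round trips (a route and its reverse cost the same).
Base→N→W→X→Y→U→Base: 11+14+20+13+14+8 = 80
Base→N→W→X→U→Y→Base: 11+14+20+9+14+20 = 88
Base→N→W→Y→X→U→Base: 11+14+23+13+9+8 = 78
Base→N→W→Y→U→X→Base: 11+14+23+14+9+17 = 88
Base→N→W→U→X→Y→Base: 11+14+11+9+13+20 = 78
Base→N→W→U→Y→X→Base: 11+14+11+14+13+17 = 80
Base→N→X→W→Y→U→Base: 11+6+20+23+14+8 = 82
Base→N→X→W→U→Y→Base: 11+6+20+11+14+20 = 82
Base→N→X→Y→W→U→Base: 11+6+13+23+11+8 = 72
Base→N→X→Y→U→W→Base: 11+6+13+14+11+3 = 58
Base→N→X→U→W→Y→Base: 11+6+9+11+23+20 = 80
Base→N→X→U→Y→W→Base: 11+6+9+14+23+3 = 66
Base→N→Y→W→X→U→Base: 11+15+23+20+9+8 = 86
Base→N→Y→W→U→X→Base: 11+15+23+11+9+17 = 86
… (46 more)
Base→W→Y→X→N→U→Base: 3+23+13+6+3+8 = 56  ← best
The minimum is 56.
One optimal route: Base → W → Y → X → N → U → Base (or its reverse).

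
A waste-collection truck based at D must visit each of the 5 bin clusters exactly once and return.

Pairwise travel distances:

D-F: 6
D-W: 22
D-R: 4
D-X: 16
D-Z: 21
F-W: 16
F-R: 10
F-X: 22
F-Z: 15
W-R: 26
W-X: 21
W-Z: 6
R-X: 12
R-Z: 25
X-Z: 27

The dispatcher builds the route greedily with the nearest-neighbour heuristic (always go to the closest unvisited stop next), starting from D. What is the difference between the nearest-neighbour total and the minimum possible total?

D: R=4, F=6, X=16, Z=21, W=22 ⇒ R
R: F=10, X=12, Z=25, W=26 ⇒ F
F: Z=15, W=16, X=22 ⇒ Z
Z: W=6, X=27 ⇒ W
W: X=21 ⇒ X
NN route D → R → F → Z → W → X → D costs 72.
Optimal: D → F → Z → W → X → R → D costs 64 (by enumerating all 60 distinct tours).
Excess = 72 − 64 = 8.

The nearest-neighbour route is 8 longer than optimal.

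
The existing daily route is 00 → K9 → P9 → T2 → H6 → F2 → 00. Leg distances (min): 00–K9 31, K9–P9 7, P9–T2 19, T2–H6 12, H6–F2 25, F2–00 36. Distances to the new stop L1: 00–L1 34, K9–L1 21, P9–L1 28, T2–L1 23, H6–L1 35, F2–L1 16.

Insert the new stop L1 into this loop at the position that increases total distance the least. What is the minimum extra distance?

Insertion cost between consecutive stops i–j is d(i,L1) + d(L1,j) − d(i,j):
  between 00 and K9: 34 + 21 − 31 = 24
  between K9 and P9: 21 + 28 − 7 = 42
  between P9 and T2: 28 + 23 − 19 = 32
  between T2 and H6: 23 + 35 − 12 = 46
  between H6 and F2: 35 + 16 − 25 = 26
  between F2 and 00: 16 + 34 − 36 = 14
Cheapest insertion is between F2 and 00, adding 14.
New total = 130 + 14 = 144.

Adding 14 min by placing L1 on the F2–00 leg.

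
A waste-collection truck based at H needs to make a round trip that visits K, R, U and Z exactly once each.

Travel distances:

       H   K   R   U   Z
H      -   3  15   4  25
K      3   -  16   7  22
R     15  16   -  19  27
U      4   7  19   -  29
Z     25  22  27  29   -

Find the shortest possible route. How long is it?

There are 12 distinct closed tours to check (reversals are equivalent).
H → K → R → U → Z → H: 3+16+19+29+25 = 92
H → K → R → Z → U → H: 3+16+27+29+4 = 79
H → K → U → R → Z → H: 3+7+19+27+25 = 81
H → K → U → Z → R → H: 3+7+29+27+15 = 81
H → K → Z → R → U → H: 3+22+27+19+4 = 75
H → K → Z → U → R → H: 3+22+29+19+15 = 88
H → R → K → U → Z → H: 15+16+7+29+25 = 92
H → R → K → Z → U → H: 15+16+22+29+4 = 86
H → R → U → K → Z → H: 15+19+7+22+25 = 88
H → R → Z → K → U → H: 15+27+22+7+4 = 75
H → U → K → R → Z → H: 4+7+16+27+25 = 79
H → U → R → K → Z → H: 4+19+16+22+25 = 86
The minimum is 75.
One optimal route: H → K → Z → R → U → H (or its reverse).

Shortest round trip = 75.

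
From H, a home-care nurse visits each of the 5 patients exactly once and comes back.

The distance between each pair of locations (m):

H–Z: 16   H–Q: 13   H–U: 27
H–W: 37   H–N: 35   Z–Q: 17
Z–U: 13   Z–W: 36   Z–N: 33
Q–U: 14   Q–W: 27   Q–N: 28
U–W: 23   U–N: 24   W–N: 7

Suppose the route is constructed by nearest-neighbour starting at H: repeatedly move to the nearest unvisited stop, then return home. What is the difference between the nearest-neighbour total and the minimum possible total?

H: Q=13, Z=16, U=27, N=35, W=37 ⇒ Q
Q: U=14, Z=17, W=27, N=28 ⇒ U
U: Z=13, W=23, N=24 ⇒ Z
Z: N=33, W=36 ⇒ N
N: W=7 ⇒ W
NN route H → Q → U → Z → N → W → H costs 117.
Optimal: H → Z → U → W → N → Q → H costs 100 (by enumerating all 60 distinct tours).
Excess = 117 − 100 = 17.

Excess over optimum: 17 m.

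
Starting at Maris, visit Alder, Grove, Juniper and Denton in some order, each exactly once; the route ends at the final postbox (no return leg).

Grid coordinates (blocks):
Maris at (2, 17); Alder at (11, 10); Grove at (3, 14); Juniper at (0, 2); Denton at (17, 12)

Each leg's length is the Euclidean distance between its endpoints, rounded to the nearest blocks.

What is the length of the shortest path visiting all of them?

There are 4! = 24 possible orderings.
Maris → Alder → Grove → Juniper → Denton: 11+9+12+20 = 52
Maris → Alder → Grove → Denton → Juniper: 11+9+14+20 = 54
Maris → Alder → Juniper → Grove → Denton: 11+14+12+14 = 51
Maris → Alder → Juniper → Denton → Grove: 11+14+20+14 = 59
Maris → Alder → Denton → Grove → Juniper: 11+6+14+12 = 43
Maris → Alder → Denton → Juniper → Grove: 11+6+20+12 = 49
Maris → Grove → Alder → Juniper → Denton: 3+9+14+20 = 46
Maris → Grove → Alder → Denton → Juniper: 3+9+6+20 = 38
Maris → Grove → Juniper → Alder → Denton: 3+12+14+6 = 35
Maris → Grove → Juniper → Denton → Alder: 3+12+20+6 = 41
Maris → Grove → Denton → Alder → Juniper: 3+14+6+14 = 37
Maris → Grove → Denton → Juniper → Alder: 3+14+20+14 = 51
Maris → Juniper → Alder → Grove → Denton: 15+14+9+14 = 52
Maris → Juniper → Alder → Denton → Grove: 15+14+6+14 = 49
… (10 more)
The minimum is 35.
One shortest path: Maris → Grove → Juniper → Alder → Denton.

35 blocks — the minimum one-way total.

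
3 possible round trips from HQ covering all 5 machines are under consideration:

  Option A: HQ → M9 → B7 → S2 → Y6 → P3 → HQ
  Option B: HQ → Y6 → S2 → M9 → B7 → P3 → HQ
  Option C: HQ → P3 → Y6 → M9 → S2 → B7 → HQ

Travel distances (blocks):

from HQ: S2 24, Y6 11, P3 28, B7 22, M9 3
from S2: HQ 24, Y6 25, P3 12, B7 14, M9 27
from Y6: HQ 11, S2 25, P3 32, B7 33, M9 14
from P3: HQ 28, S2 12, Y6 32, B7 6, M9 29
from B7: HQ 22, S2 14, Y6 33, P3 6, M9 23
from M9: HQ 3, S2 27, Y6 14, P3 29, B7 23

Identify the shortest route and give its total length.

Option A: 3 + 23 + 14 + 25 + 32 + 28 = 125
Option B: 11 + 25 + 27 + 23 + 6 + 28 = 120
Option C: 28 + 32 + 14 + 27 + 14 + 22 = 137

Shortest is Option B, total 120 blocks.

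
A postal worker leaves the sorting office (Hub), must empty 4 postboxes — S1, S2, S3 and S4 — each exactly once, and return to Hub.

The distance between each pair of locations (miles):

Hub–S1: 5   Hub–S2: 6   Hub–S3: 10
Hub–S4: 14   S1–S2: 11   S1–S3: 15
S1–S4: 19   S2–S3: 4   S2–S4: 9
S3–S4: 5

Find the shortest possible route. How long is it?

With 4 stops there are 4!/2 = 12 distinct round trips (a route and its reverse cost the same).
Hub → S1 → S2 → S3 → S4 → Hub: 5+11+4+5+14 = 39
Hub → S1 → S2 → S4 → S3 → Hub: 5+11+9+5+10 = 40
Hub → S1 → S3 → S2 → S4 → Hub: 5+15+4+9+14 = 47
Hub → S1 → S3 → S4 → S2 → Hub: 5+15+5+9+6 = 40
Hub → S1 → S4 → S2 → S3 → Hub: 5+19+9+4+10 = 47
Hub → S1 → S4 → S3 → S2 → Hub: 5+19+5+4+6 = 39
Hub → S2 → S1 → S3 → S4 → Hub: 6+11+15+5+14 = 51
Hub → S2 → S1 → S4 → S3 → Hub: 6+11+19+5+10 = 51
Hub → S2 → S3 → S1 → S4 → Hub: 6+4+15+19+14 = 58
Hub → S2 → S4 → S1 → S3 → Hub: 6+9+19+15+10 = 59
Hub → S3 → S1 → S2 → S4 → Hub: 10+15+11+9+14 = 59
Hub → S3 → S2 → S1 → S4 → Hub: 10+4+11+19+14 = 58
The minimum is 39.
One optimal route: Hub → S1 → S2 → S3 → S4 → Hub (or its reverse).

Minimum total distance: 39 miles.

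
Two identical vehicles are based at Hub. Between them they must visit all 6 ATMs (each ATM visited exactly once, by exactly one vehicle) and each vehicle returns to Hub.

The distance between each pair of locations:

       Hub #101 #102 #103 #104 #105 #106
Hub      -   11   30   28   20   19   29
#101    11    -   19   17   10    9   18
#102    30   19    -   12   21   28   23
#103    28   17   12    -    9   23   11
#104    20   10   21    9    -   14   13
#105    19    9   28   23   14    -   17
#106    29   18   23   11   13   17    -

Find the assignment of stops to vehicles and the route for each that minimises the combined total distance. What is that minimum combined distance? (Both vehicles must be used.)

Minimum combined distance: 121.

There are 2^5 − 1 = 31 ways to divide the 6 stops into two non-empty groups. For each, the best each vehicle can do is its own shortest tour through its group:
  {#101} + {#102, #103, #104, #105, #106}: 22 + 99 = 121
  {#102} + {#101, #103, #104, #105, #106}: 60 + 77 = 137
  {#101, #102} + {#103, #104, #105, #106}: 60 + 76 = 136
  {#103} + {#101, #102, #104, #105, #106}: 56 + 99 = 155
  {#101, #103} + {#102, #104, #105, #106}: 56 + 99 = 155
  {#102, #103} + {#101, #104, #105, #106}: 70 + 70 = 140
  … (31 splits in total)
Best: vehicle 1 Hub → #101 → Hub = 22; vehicle 2 Hub → #102 → #103 → #106 → #104 → #105 → Hub = 99; combined 121.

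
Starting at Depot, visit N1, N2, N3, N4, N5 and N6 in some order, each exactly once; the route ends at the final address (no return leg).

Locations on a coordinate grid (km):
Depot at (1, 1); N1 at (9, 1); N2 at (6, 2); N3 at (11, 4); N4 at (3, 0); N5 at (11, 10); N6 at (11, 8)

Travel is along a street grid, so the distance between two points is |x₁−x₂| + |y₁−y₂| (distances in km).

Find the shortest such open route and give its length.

There are 6! = 720 possible orderings.
Depot - N1 - N2 - N3 - N4 - N5 - N6: 8+4+7+12+18+2 = 51
Depot - N1 - N2 - N3 - N4 - N6 - N5: 8+4+7+12+16+2 = 49
Depot - N1 - N2 - N3 - N5 - N4 - N6: 8+4+7+6+18+16 = 59
Depot - N1 - N2 - N3 - N5 - N6 - N4: 8+4+7+6+2+16 = 43
Depot - N1 - N2 - N3 - N6 - N4 - N5: 8+4+7+4+16+18 = 57
Depot - N1 - N2 - N3 - N6 - N5 - N4: 8+4+7+4+2+18 = 43
Depot - N1 - N2 - N4 - N3 - N5 - N6: 8+4+5+12+6+2 = 37
Depot - N1 - N2 - N4 - N3 - N6 - N5: 8+4+5+12+4+2 = 35
… (712 more)
Depot - N4 - N2 - N1 - N3 - N6 - N5: 3+5+4+5+4+2 = 23  ← best
The minimum is 23.
One shortest path: Depot → N4 → N2 → N1 → N3 → N6 → N5.

Minimum one-way distance = 23 km.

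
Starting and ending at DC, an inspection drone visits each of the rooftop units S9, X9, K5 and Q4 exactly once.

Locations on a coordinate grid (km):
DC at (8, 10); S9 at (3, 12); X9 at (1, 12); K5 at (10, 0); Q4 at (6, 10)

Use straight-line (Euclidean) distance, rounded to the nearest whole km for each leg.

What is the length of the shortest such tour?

Minimum total distance: 33 km.

DC - S9 - X9 - K5 - Q4 - DC: 5+2+15+11+2 = 35
DC - S9 - X9 - Q4 - K5 - DC: 5+2+5+11+10 = 33
DC - S9 - K5 - X9 - Q4 - DC: 5+14+15+5+2 = 41
DC - S9 - K5 - Q4 - X9 - DC: 5+14+11+5+7 = 42
DC - S9 - Q4 - X9 - K5 - DC: 5+4+5+15+10 = 39
DC - S9 - Q4 - K5 - X9 - DC: 5+4+11+15+7 = 42
DC - X9 - S9 - K5 - Q4 - DC: 7+2+14+11+2 = 36
DC - X9 - S9 - Q4 - K5 - DC: 7+2+4+11+10 = 34
DC - X9 - K5 - S9 - Q4 - DC: 7+15+14+4+2 = 42
DC - X9 - Q4 - S9 - K5 - DC: 7+5+4+14+10 = 40
DC - K5 - S9 - X9 - Q4 - DC: 10+14+2+5+2 = 33
DC - K5 - X9 - S9 - Q4 - DC: 10+15+2+4+2 = 33
The minimum is 33.
One optimal route: DC → S9 → X9 → Q4 → K5 → DC (or its reverse).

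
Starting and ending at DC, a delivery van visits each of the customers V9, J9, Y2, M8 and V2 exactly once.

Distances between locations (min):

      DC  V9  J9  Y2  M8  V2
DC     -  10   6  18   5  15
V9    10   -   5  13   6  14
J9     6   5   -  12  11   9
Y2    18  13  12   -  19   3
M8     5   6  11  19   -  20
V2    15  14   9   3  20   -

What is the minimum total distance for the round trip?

With 5 stops there are 5!/2 = 60 distinct round trips (a route and its reverse cost the same).
DC → V9 → J9 → Y2 → M8 → V2 → DC: 10+5+12+19+20+15 = 81
DC → V9 → J9 → Y2 → V2 → M8 → DC: 10+5+12+3+20+5 = 55
DC → V9 → J9 → M8 → Y2 → V2 → DC: 10+5+11+19+3+15 = 63
DC → V9 → J9 → M8 → V2 → Y2 → DC: 10+5+11+20+3+18 = 67
DC → V9 → J9 → V2 → Y2 → M8 → DC: 10+5+9+3+19+5 = 51
DC → V9 → J9 → V2 → M8 → Y2 → DC: 10+5+9+20+19+18 = 81
DC → V9 → Y2 → J9 → M8 → V2 → DC: 10+13+12+11+20+15 = 81
DC → V9 → Y2 → J9 → V2 → M8 → DC: 10+13+12+9+20+5 = 69
DC → V9 → Y2 → M8 → J9 → V2 → DC: 10+13+19+11+9+15 = 77
DC → V9 → Y2 → M8 → V2 → J9 → DC: 10+13+19+20+9+6 = 77
DC → V9 → Y2 → V2 → J9 → M8 → DC: 10+13+3+9+11+5 = 51
DC → V9 → Y2 → V2 → M8 → J9 → DC: 10+13+3+20+11+6 = 63
DC → V9 → M8 → J9 → Y2 → V2 → DC: 10+6+11+12+3+15 = 57
DC → V9 → M8 → J9 → V2 → Y2 → DC: 10+6+11+9+3+18 = 57
… (46 more)
DC → J9 → V2 → Y2 → V9 → M8 → DC: 6+9+3+13+6+5 = 42  ← best
The minimum is 42.
One optimal route: DC → J9 → V2 → Y2 → V9 → M8 → DC (or its reverse).

Shortest round trip = 42 min.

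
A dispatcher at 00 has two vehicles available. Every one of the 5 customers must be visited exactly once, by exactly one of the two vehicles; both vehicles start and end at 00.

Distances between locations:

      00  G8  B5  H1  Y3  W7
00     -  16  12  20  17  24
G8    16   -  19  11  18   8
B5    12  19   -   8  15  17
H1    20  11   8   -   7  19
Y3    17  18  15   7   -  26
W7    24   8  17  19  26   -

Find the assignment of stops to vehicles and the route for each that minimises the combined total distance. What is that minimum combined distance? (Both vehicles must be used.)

There are 2^4 − 1 = 15 ways to divide the 5 stops into two non-empty groups. For each, the best each vehicle can do is its own shortest tour through its group:
  {G8} + {B5, H1, Y3, W7}: 32 + 72 = 104
  {B5} + {G8, H1, Y3, W7}: 24 + 67 = 91
  {G8, B5} + {H1, Y3, W7}: 47 + 67 = 114
  {H1} + {G8, B5, Y3, W7}: 40 + 72 = 112
  {G8, H1} + {B5, Y3, W7}: 47 + 72 = 119
  {B5, H1} + {G8, Y3, W7}: 40 + 67 = 107
  … (15 splits in total)
Best: vehicle 1 00 → B5 → 00 = 24; vehicle 2 00 → G8 → W7 → H1 → Y3 → 00 = 67; combined 91.

Minimum combined distance: 91.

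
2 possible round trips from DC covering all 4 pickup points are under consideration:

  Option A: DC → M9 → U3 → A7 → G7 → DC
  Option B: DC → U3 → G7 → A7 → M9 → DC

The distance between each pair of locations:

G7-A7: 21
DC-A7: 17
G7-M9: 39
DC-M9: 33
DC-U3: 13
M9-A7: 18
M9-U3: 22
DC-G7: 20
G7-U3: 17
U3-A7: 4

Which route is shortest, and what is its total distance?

Shortest is Option A, total 100.

Option A: 33 + 22 + 4 + 21 + 20 = 100
Option B: 13 + 17 + 21 + 18 + 33 = 102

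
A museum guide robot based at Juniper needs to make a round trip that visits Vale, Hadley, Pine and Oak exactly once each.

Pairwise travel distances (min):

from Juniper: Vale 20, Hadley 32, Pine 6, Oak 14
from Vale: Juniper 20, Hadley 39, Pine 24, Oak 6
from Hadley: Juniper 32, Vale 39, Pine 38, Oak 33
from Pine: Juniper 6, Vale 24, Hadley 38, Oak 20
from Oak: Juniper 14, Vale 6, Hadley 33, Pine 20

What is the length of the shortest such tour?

Shortest round trip = 101 min.

Juniper - Vale - Hadley - Pine - Oak - Juniper: 20+39+38+20+14 = 131
Juniper - Vale - Hadley - Oak - Pine - Juniper: 20+39+33+20+6 = 118
Juniper - Vale - Pine - Hadley - Oak - Juniper: 20+24+38+33+14 = 129
Juniper - Vale - Pine - Oak - Hadley - Juniper: 20+24+20+33+32 = 129
Juniper - Vale - Oak - Hadley - Pine - Juniper: 20+6+33+38+6 = 103
Juniper - Vale - Oak - Pine - Hadley - Juniper: 20+6+20+38+32 = 116
Juniper - Hadley - Vale - Pine - Oak - Juniper: 32+39+24+20+14 = 129
Juniper - Hadley - Vale - Oak - Pine - Juniper: 32+39+6+20+6 = 103
Juniper - Hadley - Pine - Vale - Oak - Juniper: 32+38+24+6+14 = 114
Juniper - Hadley - Oak - Vale - Pine - Juniper: 32+33+6+24+6 = 101
Juniper - Pine - Vale - Hadley - Oak - Juniper: 6+24+39+33+14 = 116
Juniper - Pine - Hadley - Vale - Oak - Juniper: 6+38+39+6+14 = 103
The minimum is 101.
One optimal route: Juniper → Hadley → Oak → Vale → Pine → Juniper (or its reverse).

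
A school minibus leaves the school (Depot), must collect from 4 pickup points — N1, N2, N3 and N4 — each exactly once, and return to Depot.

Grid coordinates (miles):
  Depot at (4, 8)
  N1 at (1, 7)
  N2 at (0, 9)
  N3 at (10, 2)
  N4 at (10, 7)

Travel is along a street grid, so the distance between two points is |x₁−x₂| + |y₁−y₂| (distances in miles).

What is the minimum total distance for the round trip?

34 miles — the shortest possible round trip.

Depot→N1→N2→N3→N4→Depot: 4+3+17+5+7 = 36
Depot→N1→N2→N4→N3→Depot: 4+3+12+5+12 = 36
Depot→N1→N3→N2→N4→Depot: 4+14+17+12+7 = 54
Depot→N1→N3→N4→N2→Depot: 4+14+5+12+5 = 40
Depot→N1→N4→N2→N3→Depot: 4+9+12+17+12 = 54
Depot→N1→N4→N3→N2→Depot: 4+9+5+17+5 = 40
Depot→N2→N1→N3→N4→Depot: 5+3+14+5+7 = 34
Depot→N2→N1→N4→N3→Depot: 5+3+9+5+12 = 34
Depot→N2→N3→N1→N4→Depot: 5+17+14+9+7 = 52
Depot→N2→N4→N1→N3→Depot: 5+12+9+14+12 = 52
Depot→N3→N1→N2→N4→Depot: 12+14+3+12+7 = 48
Depot→N3→N2→N1→N4→Depot: 12+17+3+9+7 = 48
The minimum is 34.
One optimal route: Depot → N2 → N1 → N3 → N4 → Depot (or its reverse).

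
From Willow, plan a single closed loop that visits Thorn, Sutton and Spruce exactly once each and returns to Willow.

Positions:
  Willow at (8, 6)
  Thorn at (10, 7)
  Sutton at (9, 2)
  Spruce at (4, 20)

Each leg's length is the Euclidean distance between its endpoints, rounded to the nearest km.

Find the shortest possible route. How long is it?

There are 3 distinct closed tours to check (reversals are equivalent).
Willow-Thorn-Sutton-Spruce-Willow: 2+5+19+15 = 41
Willow-Thorn-Spruce-Sutton-Willow: 2+14+19+4 = 39
Willow-Sutton-Thorn-Spruce-Willow: 4+5+14+15 = 38
The minimum is 38.
One optimal route: Willow → Sutton → Thorn → Spruce → Willow (or its reverse).

38 km — the shortest possible round trip.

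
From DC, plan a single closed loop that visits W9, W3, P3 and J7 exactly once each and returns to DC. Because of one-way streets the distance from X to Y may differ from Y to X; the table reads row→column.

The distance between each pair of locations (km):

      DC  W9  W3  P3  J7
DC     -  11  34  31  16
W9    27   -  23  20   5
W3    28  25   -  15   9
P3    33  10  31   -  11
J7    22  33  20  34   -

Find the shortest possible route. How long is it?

Shortest round trip = 82 km.

DC - W9 - W3 - P3 - J7 - DC: 11+23+15+11+22 = 82
DC - W9 - W3 - J7 - P3 - DC: 11+23+9+34+33 = 110
DC - W9 - P3 - W3 - J7 - DC: 11+20+31+9+22 = 93
DC - W9 - P3 - J7 - W3 - DC: 11+20+11+20+28 = 90
DC - W9 - J7 - W3 - P3 - DC: 11+5+20+15+33 = 84
DC - W9 - J7 - P3 - W3 - DC: 11+5+34+31+28 = 109
DC - W3 - W9 - P3 - J7 - DC: 34+25+20+11+22 = 112
DC - W3 - W9 - J7 - P3 - DC: 34+25+5+34+33 = 131
DC - W3 - P3 - W9 - J7 - DC: 34+15+10+5+22 = 86
DC - W3 - P3 - J7 - W9 - DC: 34+15+11+33+27 = 120
DC - W3 - J7 - W9 - P3 - DC: 34+9+33+20+33 = 129
DC - W3 - J7 - P3 - W9 - DC: 34+9+34+10+27 = 114
DC - P3 - W9 - W3 - J7 - DC: 31+10+23+9+22 = 95
DC - P3 - W9 - J7 - W3 - DC: 31+10+5+20+28 = 94
… (10 more)
The minimum is 82.
One optimal route: DC → W9 → W3 → P3 → J7 → DC.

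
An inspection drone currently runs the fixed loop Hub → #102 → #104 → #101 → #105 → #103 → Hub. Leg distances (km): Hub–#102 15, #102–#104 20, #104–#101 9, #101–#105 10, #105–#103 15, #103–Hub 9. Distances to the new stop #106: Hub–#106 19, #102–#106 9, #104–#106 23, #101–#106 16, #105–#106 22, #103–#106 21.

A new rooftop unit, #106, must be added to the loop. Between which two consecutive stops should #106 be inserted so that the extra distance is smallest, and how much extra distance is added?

Insertion cost between consecutive stops i–j is d(i,#106) + d(#106,j) − d(i,j):
  between Hub and #102: 19 + 9 − 15 = 13
  between #102 and #104: 9 + 23 − 20 = 12
  between #104 and #101: 23 + 16 − 9 = 30
  between #101 and #105: 16 + 22 − 10 = 28
  between #105 and #103: 22 + 21 − 15 = 28
  between #103 and Hub: 21 + 19 − 9 = 31
Cheapest insertion is between #102 and #104, adding 12.
New total = 78 + 12 = 90.

+12 km — insert #106 between #102 and #104.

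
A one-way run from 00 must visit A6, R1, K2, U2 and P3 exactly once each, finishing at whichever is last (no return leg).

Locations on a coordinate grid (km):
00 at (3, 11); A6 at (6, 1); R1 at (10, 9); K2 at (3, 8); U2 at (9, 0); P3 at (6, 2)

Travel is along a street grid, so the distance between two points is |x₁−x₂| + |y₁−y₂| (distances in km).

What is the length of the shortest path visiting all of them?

There are 5! = 120 possible orderings.
00→A6→R1→K2→U2→P3: 13+12+8+14+5 = 52
00→A6→R1→K2→P3→U2: 13+12+8+9+5 = 47
00→A6→R1→U2→K2→P3: 13+12+10+14+9 = 58
00→A6→R1→U2→P3→K2: 13+12+10+5+9 = 49
00→A6→R1→P3→K2→U2: 13+12+11+9+14 = 59
00→A6→R1→P3→U2→K2: 13+12+11+5+14 = 55
00→A6→K2→R1→U2→P3: 13+10+8+10+5 = 46
00→A6→K2→R1→P3→U2: 13+10+8+11+5 = 47
00→A6→K2→U2→R1→P3: 13+10+14+10+11 = 58
00→A6→K2→U2→P3→R1: 13+10+14+5+11 = 53
00→A6→K2→P3→R1→U2: 13+10+9+11+10 = 53
00→A6→K2→P3→U2→R1: 13+10+9+5+10 = 47
00→A6→U2→R1→K2→P3: 13+4+10+8+9 = 44
00→A6→U2→R1→P3→K2: 13+4+10+11+9 = 47
… (106 more)
00→K2→R1→U2→A6→P3: 3+8+10+4+1 = 26  ← best
The minimum is 26.
One shortest path: 00 → K2 → R1 → U2 → A6 → P3.

26 km — the minimum one-way total.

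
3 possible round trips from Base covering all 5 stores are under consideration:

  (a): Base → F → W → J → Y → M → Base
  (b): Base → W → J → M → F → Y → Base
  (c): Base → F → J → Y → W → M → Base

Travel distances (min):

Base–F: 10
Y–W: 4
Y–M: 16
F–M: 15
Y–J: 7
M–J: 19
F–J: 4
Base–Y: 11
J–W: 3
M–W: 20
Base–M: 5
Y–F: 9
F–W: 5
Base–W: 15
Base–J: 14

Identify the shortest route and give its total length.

(a): 10 + 5 + 3 + 7 + 16 + 5 = 46
(b): 15 + 3 + 19 + 15 + 9 + 11 = 72
(c): 10 + 4 + 7 + 4 + 20 + 5 = 50

46 min — (a) is the shortest.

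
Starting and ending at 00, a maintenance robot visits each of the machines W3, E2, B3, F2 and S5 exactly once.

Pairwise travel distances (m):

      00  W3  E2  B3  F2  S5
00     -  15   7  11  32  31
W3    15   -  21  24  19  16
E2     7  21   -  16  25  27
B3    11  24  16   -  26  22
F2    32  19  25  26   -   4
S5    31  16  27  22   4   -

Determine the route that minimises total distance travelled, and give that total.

Minimum total distance: 83 m.

There are 60 distinct closed tours to check (reversals are equivalent).
00-W3-E2-B3-F2-S5-00: 15+21+16+26+4+31 = 113
00-W3-E2-B3-S5-F2-00: 15+21+16+22+4+32 = 110
00-W3-E2-F2-B3-S5-00: 15+21+25+26+22+31 = 140
00-W3-E2-F2-S5-B3-00: 15+21+25+4+22+11 = 98
00-W3-E2-S5-B3-F2-00: 15+21+27+22+26+32 = 143
00-W3-E2-S5-F2-B3-00: 15+21+27+4+26+11 = 104
00-W3-B3-E2-F2-S5-00: 15+24+16+25+4+31 = 115
00-W3-B3-E2-S5-F2-00: 15+24+16+27+4+32 = 118
00-W3-B3-F2-E2-S5-00: 15+24+26+25+27+31 = 148
00-W3-B3-F2-S5-E2-00: 15+24+26+4+27+7 = 103
00-W3-B3-S5-E2-F2-00: 15+24+22+27+25+32 = 145
00-W3-B3-S5-F2-E2-00: 15+24+22+4+25+7 = 97
00-W3-F2-E2-B3-S5-00: 15+19+25+16+22+31 = 128
00-W3-F2-E2-S5-B3-00: 15+19+25+27+22+11 = 119
… (46 more)
00-W3-F2-S5-B3-E2-00: 15+19+4+22+16+7 = 83  ← best
The minimum is 83.
One optimal route: 00 → W3 → F2 → S5 → B3 → E2 → 00 (or its reverse).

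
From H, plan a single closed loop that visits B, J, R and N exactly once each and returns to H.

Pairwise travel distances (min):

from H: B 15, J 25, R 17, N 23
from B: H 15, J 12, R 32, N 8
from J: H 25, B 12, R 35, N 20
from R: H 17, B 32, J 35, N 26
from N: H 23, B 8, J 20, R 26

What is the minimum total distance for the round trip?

Shortest round trip = 88 min.

H → B → J → R → N → H: 15+12+35+26+23 = 111
H → B → J → N → R → H: 15+12+20+26+17 = 90
H → B → R → J → N → H: 15+32+35+20+23 = 125
H → B → R → N → J → H: 15+32+26+20+25 = 118
H → B → N → J → R → H: 15+8+20+35+17 = 95
H → B → N → R → J → H: 15+8+26+35+25 = 109
H → J → B → R → N → H: 25+12+32+26+23 = 118
H → J → B → N → R → H: 25+12+8+26+17 = 88
H → J → R → B → N → H: 25+35+32+8+23 = 123
H → J → N → B → R → H: 25+20+8+32+17 = 102
H → R → B → J → N → H: 17+32+12+20+23 = 104
H → R → J → B → N → H: 17+35+12+8+23 = 95
The minimum is 88.
One optimal route: H → J → B → N → R → H (or its reverse).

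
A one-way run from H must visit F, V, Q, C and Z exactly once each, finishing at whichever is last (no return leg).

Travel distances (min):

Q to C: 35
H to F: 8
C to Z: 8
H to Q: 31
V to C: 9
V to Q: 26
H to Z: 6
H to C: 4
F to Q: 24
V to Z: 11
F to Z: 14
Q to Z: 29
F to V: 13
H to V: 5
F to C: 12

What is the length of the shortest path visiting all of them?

There are 5! = 120 possible orderings.
H → F → V → Q → C → Z: 8+13+26+35+8 = 90
H → F → V → Q → Z → C: 8+13+26+29+8 = 84
H → F → V → C → Q → Z: 8+13+9+35+29 = 94
H → F → V → C → Z → Q: 8+13+9+8+29 = 67
H → F → V → Z → Q → C: 8+13+11+29+35 = 96
H → F → V → Z → C → Q: 8+13+11+8+35 = 75
H → F → Q → V → C → Z: 8+24+26+9+8 = 75
H → F → Q → V → Z → C: 8+24+26+11+8 = 77
H → F → Q → C → V → Z: 8+24+35+9+11 = 87
H → F → Q → C → Z → V: 8+24+35+8+11 = 86
H → F → Q → Z → V → C: 8+24+29+11+9 = 81
H → F → Q → Z → C → V: 8+24+29+8+9 = 78
H → F → C → V → Q → Z: 8+12+9+26+29 = 84
H → F → C → V → Z → Q: 8+12+9+11+29 = 69
… (106 more)
H → V → C → Z → F → Q: 5+9+8+14+24 = 60  ← best
The minimum is 60.
One shortest path: H → V → C → Z → F → Q.

Shortest open route: 60 min.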